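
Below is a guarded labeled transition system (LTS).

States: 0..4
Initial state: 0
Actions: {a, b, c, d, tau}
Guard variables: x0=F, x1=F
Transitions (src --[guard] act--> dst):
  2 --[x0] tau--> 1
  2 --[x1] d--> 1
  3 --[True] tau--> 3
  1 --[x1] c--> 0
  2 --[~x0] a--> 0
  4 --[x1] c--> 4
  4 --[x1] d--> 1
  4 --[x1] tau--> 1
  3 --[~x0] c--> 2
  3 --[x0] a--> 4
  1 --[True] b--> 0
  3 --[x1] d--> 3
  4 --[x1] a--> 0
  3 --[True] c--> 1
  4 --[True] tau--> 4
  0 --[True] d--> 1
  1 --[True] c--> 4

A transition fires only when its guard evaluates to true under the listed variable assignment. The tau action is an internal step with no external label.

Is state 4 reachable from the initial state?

Answer: REACHABLE

Working:
After dropping false guards: 8 live edges.
L0 = {0}
L1 = {1}  now seen {0,1}
L2 = {4}  now seen {0,1,4}
R = {0,1,4}
trace reaching 4: d·c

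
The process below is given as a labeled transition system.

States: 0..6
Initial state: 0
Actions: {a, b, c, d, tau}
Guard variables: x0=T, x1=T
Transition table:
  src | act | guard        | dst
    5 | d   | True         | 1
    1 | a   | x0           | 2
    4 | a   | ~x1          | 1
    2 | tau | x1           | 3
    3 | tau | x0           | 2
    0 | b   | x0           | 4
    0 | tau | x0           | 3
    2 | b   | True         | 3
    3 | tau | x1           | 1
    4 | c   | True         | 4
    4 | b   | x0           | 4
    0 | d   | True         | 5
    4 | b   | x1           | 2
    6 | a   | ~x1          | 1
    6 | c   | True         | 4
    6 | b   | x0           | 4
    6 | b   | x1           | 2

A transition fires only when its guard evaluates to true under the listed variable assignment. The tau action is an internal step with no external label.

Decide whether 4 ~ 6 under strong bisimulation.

Bisimulation quotient by refinement:
  P[0] = {{0,1,2,3,4,5,6}}
  P[1] = {{0},{1},{2},{3},{4,6},{5}}
stable after 2 split(s): 6 block(s)
class of 4: {4,6}; class of 6: {4,6}

Answer: BISIMILAR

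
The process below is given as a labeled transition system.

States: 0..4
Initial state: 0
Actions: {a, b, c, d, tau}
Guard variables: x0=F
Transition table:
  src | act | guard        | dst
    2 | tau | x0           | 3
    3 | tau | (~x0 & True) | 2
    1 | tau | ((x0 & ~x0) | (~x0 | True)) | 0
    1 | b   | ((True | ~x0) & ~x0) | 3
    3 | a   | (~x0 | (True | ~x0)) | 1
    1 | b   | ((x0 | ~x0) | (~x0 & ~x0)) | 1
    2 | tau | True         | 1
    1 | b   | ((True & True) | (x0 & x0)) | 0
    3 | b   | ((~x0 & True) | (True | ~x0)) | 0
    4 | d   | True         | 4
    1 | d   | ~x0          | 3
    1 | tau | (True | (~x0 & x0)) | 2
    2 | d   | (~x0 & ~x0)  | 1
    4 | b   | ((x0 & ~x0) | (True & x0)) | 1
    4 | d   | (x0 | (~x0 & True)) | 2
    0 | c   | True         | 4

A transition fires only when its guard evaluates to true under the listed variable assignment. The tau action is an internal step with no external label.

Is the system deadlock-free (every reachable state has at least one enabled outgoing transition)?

Reach set: {0,1,2,3,4}
  0: c→4  [deg 1]
  1: b→0  b→1  b→3  d→3  tau→0  tau→2  [deg 6]
  2: d→1  tau→1  [deg 2]
  3: a→1  b→0  tau→2  [deg 3]
  4: d→2  d→4  [deg 2]

Answer: DEADLOCK-FREE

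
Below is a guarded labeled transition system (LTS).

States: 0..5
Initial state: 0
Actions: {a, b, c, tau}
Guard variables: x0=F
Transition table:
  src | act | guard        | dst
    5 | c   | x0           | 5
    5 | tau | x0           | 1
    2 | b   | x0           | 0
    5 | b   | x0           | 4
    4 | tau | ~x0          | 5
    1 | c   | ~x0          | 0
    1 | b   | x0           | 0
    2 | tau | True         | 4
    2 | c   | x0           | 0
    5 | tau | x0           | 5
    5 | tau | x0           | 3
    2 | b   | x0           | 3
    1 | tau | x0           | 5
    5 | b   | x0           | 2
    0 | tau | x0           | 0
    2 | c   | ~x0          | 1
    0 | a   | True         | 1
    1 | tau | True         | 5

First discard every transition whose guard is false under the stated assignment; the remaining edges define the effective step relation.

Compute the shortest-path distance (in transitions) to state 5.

Answer: 2

Trace:
Layered search for 5:
  L0 = {0}
  L1 = {1}
  L2 = {5}
first hit 5 at d=2 via a·tau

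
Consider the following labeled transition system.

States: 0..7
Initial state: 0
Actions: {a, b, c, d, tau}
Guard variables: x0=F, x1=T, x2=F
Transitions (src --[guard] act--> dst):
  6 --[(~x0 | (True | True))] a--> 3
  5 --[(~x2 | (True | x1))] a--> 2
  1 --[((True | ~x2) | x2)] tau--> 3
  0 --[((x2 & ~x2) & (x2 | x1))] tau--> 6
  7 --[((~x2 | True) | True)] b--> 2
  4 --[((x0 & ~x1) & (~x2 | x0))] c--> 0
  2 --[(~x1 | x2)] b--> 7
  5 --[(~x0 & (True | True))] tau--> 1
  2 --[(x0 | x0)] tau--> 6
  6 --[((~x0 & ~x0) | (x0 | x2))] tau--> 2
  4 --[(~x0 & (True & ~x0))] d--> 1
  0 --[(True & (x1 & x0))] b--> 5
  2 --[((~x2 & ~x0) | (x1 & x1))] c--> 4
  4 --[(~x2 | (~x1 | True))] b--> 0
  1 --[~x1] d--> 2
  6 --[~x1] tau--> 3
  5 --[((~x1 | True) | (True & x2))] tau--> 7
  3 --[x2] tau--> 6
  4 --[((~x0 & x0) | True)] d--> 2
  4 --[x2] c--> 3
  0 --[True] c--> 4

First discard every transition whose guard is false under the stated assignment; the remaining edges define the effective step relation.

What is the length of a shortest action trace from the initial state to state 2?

Answer: 2

Working:
BFS to 2:
  Layer 0: {0}
  Layer 1: {4}
  Layer 2: {1,2}
2 enters at depth 2; path c·d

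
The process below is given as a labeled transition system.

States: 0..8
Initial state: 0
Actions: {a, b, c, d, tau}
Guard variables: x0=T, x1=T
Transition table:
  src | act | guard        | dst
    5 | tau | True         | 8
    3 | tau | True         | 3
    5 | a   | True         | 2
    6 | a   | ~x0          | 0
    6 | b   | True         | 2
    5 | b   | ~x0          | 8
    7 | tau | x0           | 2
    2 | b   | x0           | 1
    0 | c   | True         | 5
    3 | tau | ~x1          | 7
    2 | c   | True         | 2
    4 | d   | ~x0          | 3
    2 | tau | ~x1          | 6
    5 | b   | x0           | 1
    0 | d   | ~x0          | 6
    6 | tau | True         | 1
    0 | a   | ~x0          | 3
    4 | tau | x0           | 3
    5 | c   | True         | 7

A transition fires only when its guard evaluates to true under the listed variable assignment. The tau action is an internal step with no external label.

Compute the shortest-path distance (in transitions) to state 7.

Answer: 2

Analysis:
Breadth-first toward 7:
  depth 0: {0}
  depth 1: {5}
  depth 2: {1,2,7,8}
depth(7)=2, e.g. c·c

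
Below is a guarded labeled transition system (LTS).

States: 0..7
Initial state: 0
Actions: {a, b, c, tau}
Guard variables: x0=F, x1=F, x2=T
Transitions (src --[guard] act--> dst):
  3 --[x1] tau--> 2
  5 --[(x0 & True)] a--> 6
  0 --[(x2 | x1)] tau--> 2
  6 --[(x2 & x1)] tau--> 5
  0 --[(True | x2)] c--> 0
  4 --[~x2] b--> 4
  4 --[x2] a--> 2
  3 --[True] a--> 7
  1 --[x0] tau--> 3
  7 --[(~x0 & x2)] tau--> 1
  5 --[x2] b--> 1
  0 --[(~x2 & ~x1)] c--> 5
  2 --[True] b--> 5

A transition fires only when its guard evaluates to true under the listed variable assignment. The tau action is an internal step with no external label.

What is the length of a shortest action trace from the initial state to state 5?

Answer: 2

Working:
Breadth-first toward 5:
  L0 = {0}
  L1 = {2}
  L2 = {5}
depth(5)=2, e.g. tau·b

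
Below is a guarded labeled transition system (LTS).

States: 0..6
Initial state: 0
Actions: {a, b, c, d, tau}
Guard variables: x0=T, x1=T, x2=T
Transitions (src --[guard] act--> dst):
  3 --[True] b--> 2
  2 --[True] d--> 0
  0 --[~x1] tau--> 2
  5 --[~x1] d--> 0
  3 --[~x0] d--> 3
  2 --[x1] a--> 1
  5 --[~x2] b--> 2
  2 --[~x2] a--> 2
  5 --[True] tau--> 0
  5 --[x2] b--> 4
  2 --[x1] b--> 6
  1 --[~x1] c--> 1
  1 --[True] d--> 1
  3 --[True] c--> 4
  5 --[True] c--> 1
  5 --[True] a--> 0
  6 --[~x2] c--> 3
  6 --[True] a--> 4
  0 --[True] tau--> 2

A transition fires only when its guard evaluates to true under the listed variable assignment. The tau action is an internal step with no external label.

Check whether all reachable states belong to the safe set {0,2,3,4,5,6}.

Inv-set: {0,2,3,4,5,6}
Reachable = {0,1,2,4,6}
  0: ok
  1: outside
  2: ok
  4: ok
  6: ok
counterexample path to 1: tau·a

Answer: INVARIANT VIOLATED at state 1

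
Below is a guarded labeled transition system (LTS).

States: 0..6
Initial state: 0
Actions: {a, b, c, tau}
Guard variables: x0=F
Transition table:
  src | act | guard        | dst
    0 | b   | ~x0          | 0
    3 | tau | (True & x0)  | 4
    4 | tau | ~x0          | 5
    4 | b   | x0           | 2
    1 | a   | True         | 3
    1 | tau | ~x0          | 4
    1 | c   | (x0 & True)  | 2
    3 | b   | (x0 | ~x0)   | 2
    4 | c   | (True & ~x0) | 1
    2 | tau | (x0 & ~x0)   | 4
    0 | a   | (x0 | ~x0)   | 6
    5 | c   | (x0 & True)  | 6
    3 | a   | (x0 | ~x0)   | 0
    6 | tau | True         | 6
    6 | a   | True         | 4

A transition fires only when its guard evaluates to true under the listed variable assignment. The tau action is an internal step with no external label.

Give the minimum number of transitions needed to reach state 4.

Breadth-first toward 4:
  depth 0: {0}
  depth 1: {6}
  depth 2: {4}
depth(4)=2, e.g. a·a

Answer: 2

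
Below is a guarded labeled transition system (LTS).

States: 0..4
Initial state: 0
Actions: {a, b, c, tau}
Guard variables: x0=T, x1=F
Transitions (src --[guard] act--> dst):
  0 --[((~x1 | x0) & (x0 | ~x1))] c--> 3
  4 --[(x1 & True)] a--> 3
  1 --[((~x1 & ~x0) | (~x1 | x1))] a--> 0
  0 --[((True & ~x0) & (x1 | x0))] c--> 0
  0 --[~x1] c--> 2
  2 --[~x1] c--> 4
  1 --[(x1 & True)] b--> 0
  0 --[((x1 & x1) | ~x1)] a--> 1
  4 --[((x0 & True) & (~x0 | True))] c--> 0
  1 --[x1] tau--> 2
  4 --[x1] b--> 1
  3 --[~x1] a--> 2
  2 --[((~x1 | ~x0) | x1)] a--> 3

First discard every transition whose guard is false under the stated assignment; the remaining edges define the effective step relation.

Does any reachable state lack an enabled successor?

R = {0,1,2,3,4}
  0: a→1  c→2  c→3  [3 out]
  1: a→0  [1 out]
  2: a→3  c→4  [2 out]
  3: a→2  [1 out]
  4: c→0  [1 out]

Answer: DEADLOCK-FREE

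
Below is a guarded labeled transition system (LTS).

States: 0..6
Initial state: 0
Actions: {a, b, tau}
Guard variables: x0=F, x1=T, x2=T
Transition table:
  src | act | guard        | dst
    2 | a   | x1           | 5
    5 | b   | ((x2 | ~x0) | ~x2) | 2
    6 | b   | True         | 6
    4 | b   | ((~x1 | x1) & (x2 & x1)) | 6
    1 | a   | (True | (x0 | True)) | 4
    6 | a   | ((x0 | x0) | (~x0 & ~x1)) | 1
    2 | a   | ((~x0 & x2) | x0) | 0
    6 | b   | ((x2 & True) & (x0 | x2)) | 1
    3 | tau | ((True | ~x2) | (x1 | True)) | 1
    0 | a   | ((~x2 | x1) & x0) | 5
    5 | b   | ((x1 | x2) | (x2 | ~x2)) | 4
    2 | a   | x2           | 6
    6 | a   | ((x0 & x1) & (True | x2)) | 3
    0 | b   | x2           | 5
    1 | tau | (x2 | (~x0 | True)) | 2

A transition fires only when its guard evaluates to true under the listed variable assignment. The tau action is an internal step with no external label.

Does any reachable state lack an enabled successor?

Reach set: {0,1,2,4,5,6}
  0: b→5  [1 out]
  1: a→4  tau→2  [2 out]
  2: a→0  a→5  a→6  [3 out]
  4: b→6  [1 out]
  5: b→2  b→4  [2 out]
  6: b→1  b→6  [2 out]

Answer: DEADLOCK-FREE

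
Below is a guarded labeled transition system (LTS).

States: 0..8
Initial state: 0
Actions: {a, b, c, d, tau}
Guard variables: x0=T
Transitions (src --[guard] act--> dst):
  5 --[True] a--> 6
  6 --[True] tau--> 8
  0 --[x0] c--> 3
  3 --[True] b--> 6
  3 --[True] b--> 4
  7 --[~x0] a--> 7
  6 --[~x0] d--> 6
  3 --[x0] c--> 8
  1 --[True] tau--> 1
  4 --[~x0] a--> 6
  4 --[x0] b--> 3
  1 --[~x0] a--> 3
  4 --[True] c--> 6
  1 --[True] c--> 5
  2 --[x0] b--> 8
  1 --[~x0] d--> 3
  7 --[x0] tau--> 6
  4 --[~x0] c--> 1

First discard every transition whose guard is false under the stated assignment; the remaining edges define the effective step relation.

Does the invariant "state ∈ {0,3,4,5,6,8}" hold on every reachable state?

Safe = {0,3,4,5,6,8}
Reachable = {0,3,4,6,8}
  0: ✓
  3: ✓
  4: ✓
  6: ✓
  8: ✓

Answer: INVARIANT HOLDS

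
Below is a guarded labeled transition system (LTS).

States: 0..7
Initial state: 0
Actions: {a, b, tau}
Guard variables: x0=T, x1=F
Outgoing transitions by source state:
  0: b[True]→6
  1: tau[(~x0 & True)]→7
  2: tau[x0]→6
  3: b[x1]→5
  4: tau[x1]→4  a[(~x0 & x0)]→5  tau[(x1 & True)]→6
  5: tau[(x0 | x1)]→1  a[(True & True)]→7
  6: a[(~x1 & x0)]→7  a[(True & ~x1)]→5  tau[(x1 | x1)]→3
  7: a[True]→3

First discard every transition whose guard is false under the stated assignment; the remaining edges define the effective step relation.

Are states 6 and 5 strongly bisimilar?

Answer: NOT BISIMILAR

Analysis:
Compute ~ classes (split until stable):
  P[0] = {{0,1,2,3,4,5,6,7}}
  P[1] = {{0},{1,3,4},{2},{5},{6,7}}
  P[2] = {{0},{1,3,4},{2},{5},{6},{7}}
stable after 3 split(s): 6 block(s)
class of 6: {6}; class of 5: {5}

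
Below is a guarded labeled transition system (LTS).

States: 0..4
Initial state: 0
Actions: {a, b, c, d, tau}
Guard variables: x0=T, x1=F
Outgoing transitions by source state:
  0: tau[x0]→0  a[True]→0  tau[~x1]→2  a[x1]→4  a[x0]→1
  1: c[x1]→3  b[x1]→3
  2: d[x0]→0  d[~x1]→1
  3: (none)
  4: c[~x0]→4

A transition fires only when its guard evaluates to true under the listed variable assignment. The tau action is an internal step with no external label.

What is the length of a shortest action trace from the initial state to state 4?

Answer: UNREACHABLE

Working:
Breadth-first toward 4:
  L0 = {0}
  L1 = {1,2}
4 never appears.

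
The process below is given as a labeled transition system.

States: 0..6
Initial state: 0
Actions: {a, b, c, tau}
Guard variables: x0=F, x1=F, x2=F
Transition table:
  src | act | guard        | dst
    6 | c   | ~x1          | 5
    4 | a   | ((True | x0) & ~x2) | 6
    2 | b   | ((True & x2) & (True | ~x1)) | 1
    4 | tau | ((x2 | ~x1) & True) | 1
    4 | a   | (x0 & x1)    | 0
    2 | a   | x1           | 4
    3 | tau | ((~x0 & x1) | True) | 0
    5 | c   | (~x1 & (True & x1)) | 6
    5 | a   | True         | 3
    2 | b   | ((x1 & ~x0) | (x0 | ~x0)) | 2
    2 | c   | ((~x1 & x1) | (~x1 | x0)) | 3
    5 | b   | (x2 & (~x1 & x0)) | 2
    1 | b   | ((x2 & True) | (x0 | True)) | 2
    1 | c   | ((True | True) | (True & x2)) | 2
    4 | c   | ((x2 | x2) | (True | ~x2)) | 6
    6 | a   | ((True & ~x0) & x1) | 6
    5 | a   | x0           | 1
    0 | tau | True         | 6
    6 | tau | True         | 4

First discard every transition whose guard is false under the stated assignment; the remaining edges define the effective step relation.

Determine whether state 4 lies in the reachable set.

After dropping false guards: 12 live edges.
depth 0: {0}
depth 1: {6}  now seen {0,6}
depth 2: {4,5}  now seen {0,4,5,6}
depth 3: {1,3}  now seen {0,1,3,4,5,6}
depth 4: {2}  now seen {0,1,2,3,4,5,6}
R = {0,1,2,3,4,5,6}
witness 4: tau·tau

Answer: REACHABLE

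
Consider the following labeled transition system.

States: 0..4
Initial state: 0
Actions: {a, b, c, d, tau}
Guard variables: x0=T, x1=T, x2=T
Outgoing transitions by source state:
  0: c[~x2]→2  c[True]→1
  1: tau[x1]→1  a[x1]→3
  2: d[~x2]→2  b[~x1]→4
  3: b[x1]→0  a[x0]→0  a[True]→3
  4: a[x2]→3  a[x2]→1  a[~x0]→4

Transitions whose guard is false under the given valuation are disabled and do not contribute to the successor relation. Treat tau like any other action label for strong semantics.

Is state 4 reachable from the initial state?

Guard filter leaves 8 enabled edge(s).
Layer 0: {0}
Layer 1: {1}  cumulative {0,1}
Layer 2: {3}  cumulative {0,1,3}
Reachable = {0,1,3}

Answer: UNREACHABLE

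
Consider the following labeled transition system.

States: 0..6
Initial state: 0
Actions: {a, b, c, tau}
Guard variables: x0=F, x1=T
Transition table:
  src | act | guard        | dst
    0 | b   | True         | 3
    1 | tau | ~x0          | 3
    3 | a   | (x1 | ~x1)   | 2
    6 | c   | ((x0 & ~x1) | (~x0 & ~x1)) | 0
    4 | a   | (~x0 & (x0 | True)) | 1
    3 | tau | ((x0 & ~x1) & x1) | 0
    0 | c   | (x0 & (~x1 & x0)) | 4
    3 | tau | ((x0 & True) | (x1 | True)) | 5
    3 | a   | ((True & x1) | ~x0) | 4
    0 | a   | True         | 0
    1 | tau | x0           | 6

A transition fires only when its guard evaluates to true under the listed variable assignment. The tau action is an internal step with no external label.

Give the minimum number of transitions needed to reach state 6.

Layered search for 6:
  L0 = {0}
  L1 = {3}
  L2 = {2,4,5}
  L3 = {1}
6 never appears.

Answer: UNREACHABLE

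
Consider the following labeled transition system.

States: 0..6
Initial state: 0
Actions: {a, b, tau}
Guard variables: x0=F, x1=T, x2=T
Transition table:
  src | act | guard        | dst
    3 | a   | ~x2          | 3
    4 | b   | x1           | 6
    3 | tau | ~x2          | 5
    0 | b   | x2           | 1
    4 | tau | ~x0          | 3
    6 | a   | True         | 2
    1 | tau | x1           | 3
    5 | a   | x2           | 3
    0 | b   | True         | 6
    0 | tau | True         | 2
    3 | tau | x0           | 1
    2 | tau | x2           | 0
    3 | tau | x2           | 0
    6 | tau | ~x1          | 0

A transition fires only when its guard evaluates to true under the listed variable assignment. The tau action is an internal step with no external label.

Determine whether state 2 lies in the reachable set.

Answer: REACHABLE

Analysis:
10 transition(s) survive guard evaluation.
depth 0: {0}
depth 1: {1,2,6}  now seen {0,1,2,6}
depth 2: {3}  now seen {0,1,2,3,6}
R = {0,1,2,3,6}
trace reaching 2: tau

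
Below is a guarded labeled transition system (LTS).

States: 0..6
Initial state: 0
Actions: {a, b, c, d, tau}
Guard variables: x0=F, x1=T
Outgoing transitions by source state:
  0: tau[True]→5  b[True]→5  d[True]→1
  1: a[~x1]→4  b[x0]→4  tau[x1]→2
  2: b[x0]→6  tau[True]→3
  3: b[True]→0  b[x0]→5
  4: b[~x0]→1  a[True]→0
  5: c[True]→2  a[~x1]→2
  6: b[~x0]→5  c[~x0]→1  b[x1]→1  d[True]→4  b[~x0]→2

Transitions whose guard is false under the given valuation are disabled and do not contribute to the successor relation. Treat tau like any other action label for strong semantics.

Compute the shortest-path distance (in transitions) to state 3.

BFS to 3:
  Layer 0: {0}
  Layer 1: {1,5}
  Layer 2: {2}
  Layer 3: {3}
first hit 3 at d=3 via b·c·tau

Answer: 3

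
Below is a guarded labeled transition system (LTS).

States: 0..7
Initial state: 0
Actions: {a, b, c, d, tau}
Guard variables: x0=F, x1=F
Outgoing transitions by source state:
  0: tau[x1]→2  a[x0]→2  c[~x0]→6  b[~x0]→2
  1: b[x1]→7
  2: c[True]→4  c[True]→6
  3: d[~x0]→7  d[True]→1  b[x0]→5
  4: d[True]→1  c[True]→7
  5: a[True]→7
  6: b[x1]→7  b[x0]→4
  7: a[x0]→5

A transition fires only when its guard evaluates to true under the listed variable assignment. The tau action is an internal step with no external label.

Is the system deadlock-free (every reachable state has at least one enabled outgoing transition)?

Reach set: {0,1,2,4,6,7}
  0: b→2  c→6  [deg 2]
  1: ∅  [deadlock]
  2: c→4  c→6  [deg 2]
  4: c→7  d→1  [deg 2]
  6: ∅  [deadlock]
  7: ∅  [deadlock]
witness 1: b·c·d

Answer: DEADLOCK at state 1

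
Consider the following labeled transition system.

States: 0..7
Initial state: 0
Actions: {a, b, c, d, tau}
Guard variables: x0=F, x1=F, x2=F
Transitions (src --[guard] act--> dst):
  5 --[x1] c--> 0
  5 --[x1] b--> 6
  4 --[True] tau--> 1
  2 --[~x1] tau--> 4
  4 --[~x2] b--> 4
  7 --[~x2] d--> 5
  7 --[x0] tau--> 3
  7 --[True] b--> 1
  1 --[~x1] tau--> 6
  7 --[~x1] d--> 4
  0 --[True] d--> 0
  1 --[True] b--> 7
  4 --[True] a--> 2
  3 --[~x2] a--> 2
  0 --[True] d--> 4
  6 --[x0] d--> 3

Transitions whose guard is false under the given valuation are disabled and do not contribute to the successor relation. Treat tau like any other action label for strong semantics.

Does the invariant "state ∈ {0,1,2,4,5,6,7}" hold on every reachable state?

Inv-set: {0,1,2,4,5,6,7}
R = {0,1,2,4,5,6,7}
  0: ✓
  1: ✓
  2: ✓
  4: ✓
  5: ✓
  6: ✓
  7: ✓

Answer: INVARIANT HOLDS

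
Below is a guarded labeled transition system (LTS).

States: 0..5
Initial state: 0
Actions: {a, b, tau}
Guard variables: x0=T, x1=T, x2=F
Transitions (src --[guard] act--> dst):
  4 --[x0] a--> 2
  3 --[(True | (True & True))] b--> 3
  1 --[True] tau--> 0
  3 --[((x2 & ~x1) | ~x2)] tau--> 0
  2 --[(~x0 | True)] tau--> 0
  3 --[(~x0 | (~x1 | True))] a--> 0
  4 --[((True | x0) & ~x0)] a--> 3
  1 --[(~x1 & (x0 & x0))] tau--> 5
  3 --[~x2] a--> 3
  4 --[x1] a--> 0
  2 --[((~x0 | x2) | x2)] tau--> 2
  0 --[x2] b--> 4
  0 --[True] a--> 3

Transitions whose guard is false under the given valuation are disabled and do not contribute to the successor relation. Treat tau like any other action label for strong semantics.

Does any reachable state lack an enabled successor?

Reachable = {0,3}
  0: a→3  [1 exit(s)]
  3: a→0  a→3  b→3  tau→0  [4 exit(s)]

Answer: DEADLOCK-FREE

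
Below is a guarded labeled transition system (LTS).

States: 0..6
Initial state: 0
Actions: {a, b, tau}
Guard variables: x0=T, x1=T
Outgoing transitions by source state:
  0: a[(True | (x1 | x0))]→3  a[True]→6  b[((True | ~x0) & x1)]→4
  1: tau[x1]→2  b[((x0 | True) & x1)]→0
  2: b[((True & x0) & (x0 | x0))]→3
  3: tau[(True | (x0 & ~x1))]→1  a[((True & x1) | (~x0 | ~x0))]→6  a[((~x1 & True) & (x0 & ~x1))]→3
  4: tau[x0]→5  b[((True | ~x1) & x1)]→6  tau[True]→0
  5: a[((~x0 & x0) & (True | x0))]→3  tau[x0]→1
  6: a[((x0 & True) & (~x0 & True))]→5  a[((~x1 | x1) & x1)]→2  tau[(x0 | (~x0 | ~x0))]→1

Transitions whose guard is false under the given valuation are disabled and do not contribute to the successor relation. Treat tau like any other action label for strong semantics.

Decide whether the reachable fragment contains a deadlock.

R = {0,1,2,3,4,5,6}
  0: a→3  a→6  b→4  [3 out]
  1: b→0  tau→2  [2 out]
  2: b→3  [1 out]
  3: a→6  tau→1  [2 out]
  4: b→6  tau→0  tau→5  [3 out]
  5: tau→1  [1 out]
  6: a→2  tau→1  [2 out]

Answer: DEADLOCK-FREE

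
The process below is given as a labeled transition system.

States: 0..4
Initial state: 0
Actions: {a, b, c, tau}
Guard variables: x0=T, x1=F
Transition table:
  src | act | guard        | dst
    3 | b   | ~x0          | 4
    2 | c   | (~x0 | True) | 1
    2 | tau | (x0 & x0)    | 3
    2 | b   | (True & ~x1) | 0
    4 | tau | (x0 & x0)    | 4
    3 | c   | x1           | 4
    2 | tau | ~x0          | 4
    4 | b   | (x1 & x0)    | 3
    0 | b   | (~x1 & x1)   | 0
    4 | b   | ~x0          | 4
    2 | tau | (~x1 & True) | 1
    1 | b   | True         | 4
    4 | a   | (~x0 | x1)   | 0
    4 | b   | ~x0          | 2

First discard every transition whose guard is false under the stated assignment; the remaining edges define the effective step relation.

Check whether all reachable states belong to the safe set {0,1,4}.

Answer: INVARIANT HOLDS

Working:
Safe = {0,1,4}
Reach set: {0}
  0: safe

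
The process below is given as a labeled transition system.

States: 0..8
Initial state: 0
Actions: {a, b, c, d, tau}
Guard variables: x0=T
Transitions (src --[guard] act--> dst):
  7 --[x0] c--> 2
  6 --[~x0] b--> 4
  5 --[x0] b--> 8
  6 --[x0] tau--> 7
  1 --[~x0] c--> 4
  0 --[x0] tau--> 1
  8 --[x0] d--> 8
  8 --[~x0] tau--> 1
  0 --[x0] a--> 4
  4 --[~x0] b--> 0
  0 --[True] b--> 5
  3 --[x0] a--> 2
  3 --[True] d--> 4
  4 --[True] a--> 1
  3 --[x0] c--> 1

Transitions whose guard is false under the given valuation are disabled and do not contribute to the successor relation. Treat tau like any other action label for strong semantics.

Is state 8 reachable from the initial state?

After dropping false guards: 11 live edges.
L0 = {0}
L1 = {1,4,5}  cumulative {0,1,4,5}
L2 = {8}  cumulative {0,1,4,5,8}
R = {0,1,4,5,8}
trace reaching 8: b·b

Answer: REACHABLE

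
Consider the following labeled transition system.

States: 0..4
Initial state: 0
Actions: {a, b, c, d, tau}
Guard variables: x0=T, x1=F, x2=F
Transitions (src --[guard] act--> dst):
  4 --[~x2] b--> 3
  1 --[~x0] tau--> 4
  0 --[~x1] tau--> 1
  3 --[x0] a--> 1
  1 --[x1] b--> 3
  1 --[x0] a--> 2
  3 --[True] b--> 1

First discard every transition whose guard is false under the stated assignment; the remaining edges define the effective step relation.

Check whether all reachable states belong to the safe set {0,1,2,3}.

Answer: INVARIANT HOLDS

Analysis:
Safe = {0,1,2,3}
Reachable = {0,1,2}
  0: safe
  1: safe
  2: safe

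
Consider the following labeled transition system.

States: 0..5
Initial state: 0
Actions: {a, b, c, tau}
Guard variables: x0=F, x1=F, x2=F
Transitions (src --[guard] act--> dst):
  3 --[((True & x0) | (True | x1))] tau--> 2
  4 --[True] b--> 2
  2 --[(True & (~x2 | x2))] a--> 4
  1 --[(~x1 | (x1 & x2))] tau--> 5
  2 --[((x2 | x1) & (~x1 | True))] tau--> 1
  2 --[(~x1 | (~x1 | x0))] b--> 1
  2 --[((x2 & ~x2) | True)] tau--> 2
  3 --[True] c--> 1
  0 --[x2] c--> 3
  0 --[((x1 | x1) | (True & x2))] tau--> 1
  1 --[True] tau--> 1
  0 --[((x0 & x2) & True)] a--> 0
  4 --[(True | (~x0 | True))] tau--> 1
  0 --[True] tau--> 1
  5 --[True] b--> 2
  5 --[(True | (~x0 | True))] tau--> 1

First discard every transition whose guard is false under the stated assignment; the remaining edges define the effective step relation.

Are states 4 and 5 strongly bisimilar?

Compute ~ classes (split until stable):
  P[0] = {{0,1,2,3,4,5}}
  P[1] = {{0,1},{2},{3},{4,5}}
  P[2] = {{0},{1},{2},{3},{4,5}}
stable after 3 split(s): 5 block(s)
class of 4: {4,5}; class of 5: {4,5}

Answer: BISIMILAR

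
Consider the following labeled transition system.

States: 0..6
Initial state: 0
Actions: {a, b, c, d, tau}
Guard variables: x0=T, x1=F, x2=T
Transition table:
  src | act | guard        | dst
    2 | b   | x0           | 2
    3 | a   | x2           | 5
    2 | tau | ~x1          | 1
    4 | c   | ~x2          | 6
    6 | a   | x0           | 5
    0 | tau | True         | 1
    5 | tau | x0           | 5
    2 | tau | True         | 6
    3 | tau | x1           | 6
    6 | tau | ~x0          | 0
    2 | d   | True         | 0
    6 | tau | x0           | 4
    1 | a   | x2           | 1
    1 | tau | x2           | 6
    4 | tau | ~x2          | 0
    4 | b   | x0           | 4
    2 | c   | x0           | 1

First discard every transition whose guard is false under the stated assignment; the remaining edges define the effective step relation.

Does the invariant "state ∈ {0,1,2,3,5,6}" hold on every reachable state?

Allowed set {0,1,2,3,5,6}
Reach set: {0,1,4,5,6}
  0: ok
  1: ok
  4: ✗ unsafe
  5: ok
  6: ok
counterexample path to 4: tau·tau·tau

Answer: INVARIANT VIOLATED at state 4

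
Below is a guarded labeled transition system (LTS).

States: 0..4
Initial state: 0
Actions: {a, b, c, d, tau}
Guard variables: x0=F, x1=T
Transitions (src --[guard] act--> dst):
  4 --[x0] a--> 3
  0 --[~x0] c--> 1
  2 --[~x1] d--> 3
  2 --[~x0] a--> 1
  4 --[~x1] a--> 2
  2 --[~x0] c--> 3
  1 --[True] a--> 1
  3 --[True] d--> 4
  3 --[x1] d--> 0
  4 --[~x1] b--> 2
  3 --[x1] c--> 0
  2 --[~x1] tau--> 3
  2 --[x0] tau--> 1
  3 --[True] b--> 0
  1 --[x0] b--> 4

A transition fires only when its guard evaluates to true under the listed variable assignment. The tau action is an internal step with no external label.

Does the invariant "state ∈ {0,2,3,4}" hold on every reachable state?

Inv-set: {0,2,3,4}
Reachable = {0,1}
  0: safe
  1: VIOLATES
reach 1 via c — violates

Answer: INVARIANT VIOLATED at state 1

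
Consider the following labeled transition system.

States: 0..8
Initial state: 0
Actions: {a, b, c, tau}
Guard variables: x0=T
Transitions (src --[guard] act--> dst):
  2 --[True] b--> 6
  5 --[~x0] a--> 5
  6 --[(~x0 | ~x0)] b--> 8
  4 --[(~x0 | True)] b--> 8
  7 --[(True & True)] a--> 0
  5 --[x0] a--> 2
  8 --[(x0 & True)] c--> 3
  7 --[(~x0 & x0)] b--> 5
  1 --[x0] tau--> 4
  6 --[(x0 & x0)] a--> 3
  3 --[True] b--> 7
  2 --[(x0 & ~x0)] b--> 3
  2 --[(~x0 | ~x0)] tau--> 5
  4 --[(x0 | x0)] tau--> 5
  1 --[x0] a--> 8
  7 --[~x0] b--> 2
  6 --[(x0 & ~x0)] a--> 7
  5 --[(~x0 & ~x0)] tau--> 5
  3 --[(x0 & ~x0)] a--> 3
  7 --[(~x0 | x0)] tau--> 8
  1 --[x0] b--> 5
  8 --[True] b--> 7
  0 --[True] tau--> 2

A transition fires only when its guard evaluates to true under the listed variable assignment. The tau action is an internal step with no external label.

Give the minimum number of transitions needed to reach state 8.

Breadth-first toward 8:
  depth 0: {0}
  depth 1: {2}
  depth 2: {6}
  depth 3: {3}
  depth 4: {7}
  depth 5: {8}
8 enters at depth 5; path tau·b·a·b·tau

Answer: 5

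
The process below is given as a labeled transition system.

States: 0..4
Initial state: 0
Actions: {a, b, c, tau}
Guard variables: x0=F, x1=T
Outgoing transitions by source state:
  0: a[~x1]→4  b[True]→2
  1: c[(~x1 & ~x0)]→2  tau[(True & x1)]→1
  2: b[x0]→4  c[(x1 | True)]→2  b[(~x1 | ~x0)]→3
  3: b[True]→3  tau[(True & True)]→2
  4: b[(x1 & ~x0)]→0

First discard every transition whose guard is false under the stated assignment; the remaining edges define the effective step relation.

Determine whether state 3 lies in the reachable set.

Answer: REACHABLE

Working:
After dropping false guards: 7 live edges.
Layer 0: {0}
Layer 1: {2}  cumulative {0,2}
Layer 2: {3}  cumulative {0,2,3}
Reachable = {0,2,3}
Path to 3: b·b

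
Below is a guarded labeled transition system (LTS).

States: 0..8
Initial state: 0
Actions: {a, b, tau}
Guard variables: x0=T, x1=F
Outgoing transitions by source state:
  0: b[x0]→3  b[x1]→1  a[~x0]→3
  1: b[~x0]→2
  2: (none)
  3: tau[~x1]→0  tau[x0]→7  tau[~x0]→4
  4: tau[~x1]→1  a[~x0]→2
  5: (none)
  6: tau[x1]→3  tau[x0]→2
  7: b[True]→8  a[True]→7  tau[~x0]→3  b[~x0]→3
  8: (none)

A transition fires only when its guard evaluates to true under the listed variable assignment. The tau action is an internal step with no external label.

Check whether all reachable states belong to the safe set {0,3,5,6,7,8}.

Inv-set: {0,3,5,6,7,8}
Reachable = {0,3,7,8}
  0: ok
  3: ok
  7: ok
  8: ok

Answer: INVARIANT HOLDS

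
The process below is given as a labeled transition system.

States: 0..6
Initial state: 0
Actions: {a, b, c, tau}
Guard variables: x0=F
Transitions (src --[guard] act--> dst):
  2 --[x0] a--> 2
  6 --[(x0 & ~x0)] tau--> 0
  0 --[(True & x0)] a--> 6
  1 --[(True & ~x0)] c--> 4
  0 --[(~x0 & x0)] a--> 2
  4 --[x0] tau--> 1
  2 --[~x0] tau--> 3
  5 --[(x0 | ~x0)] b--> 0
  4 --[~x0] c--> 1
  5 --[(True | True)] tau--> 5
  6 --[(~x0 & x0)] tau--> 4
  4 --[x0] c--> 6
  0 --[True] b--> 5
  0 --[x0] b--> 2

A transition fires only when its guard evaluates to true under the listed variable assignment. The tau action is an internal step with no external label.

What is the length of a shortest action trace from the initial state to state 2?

BFS to 2:
  L0 = {0}
  L1 = {5}
2 never appears.

Answer: UNREACHABLE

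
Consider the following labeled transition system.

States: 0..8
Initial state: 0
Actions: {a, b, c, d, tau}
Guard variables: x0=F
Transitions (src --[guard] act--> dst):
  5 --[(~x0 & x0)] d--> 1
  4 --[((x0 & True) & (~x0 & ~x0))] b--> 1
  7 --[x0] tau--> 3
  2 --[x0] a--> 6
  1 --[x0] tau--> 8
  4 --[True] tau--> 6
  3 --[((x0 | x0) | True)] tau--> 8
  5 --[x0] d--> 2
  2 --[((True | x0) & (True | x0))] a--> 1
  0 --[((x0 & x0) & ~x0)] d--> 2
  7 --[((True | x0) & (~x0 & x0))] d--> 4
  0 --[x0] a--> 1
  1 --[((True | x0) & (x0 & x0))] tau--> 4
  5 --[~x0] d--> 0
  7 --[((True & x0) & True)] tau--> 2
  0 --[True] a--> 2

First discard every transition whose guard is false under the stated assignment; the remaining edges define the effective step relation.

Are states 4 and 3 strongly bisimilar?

Answer: BISIMILAR

Working:
Refine partition for ~:
  round 0: {{0,1,2,3,4,5,6,7,8}}
  round 1: {{0,2},{1,6,7,8},{3,4},{5}}
  round 2: {{0},{1,6,7,8},{2},{3,4},{5}}
stable after 3 split(s): 5 block(s)
class of 4: {3,4}; class of 3: {3,4}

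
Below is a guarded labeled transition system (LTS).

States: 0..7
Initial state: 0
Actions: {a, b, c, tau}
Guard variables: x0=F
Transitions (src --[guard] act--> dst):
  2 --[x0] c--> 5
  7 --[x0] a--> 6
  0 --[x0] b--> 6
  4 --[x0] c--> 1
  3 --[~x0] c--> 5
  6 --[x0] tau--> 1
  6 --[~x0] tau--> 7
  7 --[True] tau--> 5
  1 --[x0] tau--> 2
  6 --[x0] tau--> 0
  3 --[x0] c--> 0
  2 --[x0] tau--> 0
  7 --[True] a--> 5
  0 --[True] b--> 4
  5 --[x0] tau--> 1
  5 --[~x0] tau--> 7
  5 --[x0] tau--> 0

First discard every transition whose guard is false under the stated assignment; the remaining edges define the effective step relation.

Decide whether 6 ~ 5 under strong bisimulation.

Answer: BISIMILAR

Working:
Bisimulation quotient by refinement:
  P[0] = {{0,1,2,3,4,5,6,7}}
  P[1] = {{0},{1,2,4},{3},{5,6},{7}}
Fixed point at round 2; 5 class(es).
class of 6: {5,6}; class of 5: {5,6}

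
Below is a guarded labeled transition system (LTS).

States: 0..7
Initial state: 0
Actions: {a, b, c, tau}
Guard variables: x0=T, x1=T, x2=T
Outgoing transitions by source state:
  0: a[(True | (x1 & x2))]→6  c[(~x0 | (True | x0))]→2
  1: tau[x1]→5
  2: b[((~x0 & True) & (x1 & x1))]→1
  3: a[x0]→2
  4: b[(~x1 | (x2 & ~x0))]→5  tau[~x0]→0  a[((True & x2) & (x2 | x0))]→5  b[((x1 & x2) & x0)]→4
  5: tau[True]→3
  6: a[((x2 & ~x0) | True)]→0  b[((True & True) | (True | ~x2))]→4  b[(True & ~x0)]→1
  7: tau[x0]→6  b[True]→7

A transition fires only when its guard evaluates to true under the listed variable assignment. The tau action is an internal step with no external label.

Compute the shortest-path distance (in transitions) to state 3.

Answer: 4

Trace:
Layered search for 3:
  Layer 0: {0}
  Layer 1: {2,6}
  Layer 2: {4}
  Layer 3: {5}
  Layer 4: {3}
depth(3)=4, e.g. a·b·a·tau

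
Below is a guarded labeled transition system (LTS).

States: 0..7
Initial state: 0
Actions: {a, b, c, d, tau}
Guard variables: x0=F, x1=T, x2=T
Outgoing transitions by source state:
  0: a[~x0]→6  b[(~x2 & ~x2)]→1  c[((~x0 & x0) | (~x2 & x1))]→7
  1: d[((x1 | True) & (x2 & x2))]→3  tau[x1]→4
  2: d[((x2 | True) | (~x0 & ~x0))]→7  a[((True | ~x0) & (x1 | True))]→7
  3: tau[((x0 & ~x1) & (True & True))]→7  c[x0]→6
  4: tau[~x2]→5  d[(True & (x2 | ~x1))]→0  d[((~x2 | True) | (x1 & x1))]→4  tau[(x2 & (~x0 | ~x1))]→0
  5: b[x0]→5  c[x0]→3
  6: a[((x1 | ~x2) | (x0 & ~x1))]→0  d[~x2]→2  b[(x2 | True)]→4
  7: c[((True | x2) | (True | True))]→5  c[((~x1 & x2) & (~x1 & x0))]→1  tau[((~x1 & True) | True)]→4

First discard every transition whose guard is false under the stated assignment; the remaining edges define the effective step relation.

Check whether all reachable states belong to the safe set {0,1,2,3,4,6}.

Answer: INVARIANT HOLDS

Analysis:
Allowed set {0,1,2,3,4,6}
R = {0,4,6}
  0: ok
  4: ok
  6: ok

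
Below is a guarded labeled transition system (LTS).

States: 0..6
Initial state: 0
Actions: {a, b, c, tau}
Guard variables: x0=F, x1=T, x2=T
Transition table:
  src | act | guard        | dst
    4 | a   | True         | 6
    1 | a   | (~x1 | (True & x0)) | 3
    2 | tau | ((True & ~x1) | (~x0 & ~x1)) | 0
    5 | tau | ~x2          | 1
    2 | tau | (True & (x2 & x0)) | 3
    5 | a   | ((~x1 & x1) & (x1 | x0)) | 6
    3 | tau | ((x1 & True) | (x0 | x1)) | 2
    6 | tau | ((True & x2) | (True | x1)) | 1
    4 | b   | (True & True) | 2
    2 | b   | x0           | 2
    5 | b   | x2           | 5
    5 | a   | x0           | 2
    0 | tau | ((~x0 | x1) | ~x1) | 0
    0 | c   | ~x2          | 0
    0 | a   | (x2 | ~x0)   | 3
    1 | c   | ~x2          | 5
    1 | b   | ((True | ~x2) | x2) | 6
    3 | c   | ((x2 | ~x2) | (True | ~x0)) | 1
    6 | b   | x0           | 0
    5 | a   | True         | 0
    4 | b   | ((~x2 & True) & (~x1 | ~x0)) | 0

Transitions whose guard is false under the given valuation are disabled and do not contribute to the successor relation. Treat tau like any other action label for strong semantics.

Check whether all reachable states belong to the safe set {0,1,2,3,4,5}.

Answer: INVARIANT VIOLATED at state 6

Trace:
Safe = {0,1,2,3,4,5}
Reachable = {0,1,2,3,6}
  0: safe
  1: safe
  2: safe
  3: safe
  6: outside
reach 6 via a·c·b — violates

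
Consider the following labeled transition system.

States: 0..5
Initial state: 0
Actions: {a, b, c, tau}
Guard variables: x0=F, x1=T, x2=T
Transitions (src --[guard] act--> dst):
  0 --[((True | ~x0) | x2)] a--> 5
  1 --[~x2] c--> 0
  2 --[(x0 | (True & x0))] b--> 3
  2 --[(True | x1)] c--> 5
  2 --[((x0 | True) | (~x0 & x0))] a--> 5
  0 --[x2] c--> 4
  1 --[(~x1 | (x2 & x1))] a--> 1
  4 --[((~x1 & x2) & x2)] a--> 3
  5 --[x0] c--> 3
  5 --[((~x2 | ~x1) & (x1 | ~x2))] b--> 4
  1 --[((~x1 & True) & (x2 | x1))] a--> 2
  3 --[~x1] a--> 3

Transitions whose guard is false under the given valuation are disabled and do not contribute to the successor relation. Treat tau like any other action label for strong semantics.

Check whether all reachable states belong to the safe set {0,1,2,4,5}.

Answer: INVARIANT HOLDS

Trace:
Inv-set: {0,1,2,4,5}
R = {0,4,5}
  0: safe
  4: safe
  5: safe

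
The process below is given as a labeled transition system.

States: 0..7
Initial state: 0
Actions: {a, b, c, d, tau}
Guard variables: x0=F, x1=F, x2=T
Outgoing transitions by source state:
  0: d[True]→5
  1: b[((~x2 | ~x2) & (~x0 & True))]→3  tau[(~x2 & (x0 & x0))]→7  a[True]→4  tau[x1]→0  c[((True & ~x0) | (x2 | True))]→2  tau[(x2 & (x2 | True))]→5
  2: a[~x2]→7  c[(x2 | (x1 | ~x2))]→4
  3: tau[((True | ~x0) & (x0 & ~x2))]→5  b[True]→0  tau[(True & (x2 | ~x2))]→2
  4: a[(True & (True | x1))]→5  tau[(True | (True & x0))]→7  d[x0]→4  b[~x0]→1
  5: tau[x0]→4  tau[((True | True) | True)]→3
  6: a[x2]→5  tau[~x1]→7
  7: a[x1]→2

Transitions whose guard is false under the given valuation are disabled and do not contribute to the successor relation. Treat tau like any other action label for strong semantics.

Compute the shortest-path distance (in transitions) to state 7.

Breadth-first toward 7:
  Layer 0: {0}
  Layer 1: {5}
  Layer 2: {3}
  Layer 3: {2}
  Layer 4: {4}
  Layer 5: {1,7}
first hit 7 at d=5 via d·tau·tau·c·tau

Answer: 5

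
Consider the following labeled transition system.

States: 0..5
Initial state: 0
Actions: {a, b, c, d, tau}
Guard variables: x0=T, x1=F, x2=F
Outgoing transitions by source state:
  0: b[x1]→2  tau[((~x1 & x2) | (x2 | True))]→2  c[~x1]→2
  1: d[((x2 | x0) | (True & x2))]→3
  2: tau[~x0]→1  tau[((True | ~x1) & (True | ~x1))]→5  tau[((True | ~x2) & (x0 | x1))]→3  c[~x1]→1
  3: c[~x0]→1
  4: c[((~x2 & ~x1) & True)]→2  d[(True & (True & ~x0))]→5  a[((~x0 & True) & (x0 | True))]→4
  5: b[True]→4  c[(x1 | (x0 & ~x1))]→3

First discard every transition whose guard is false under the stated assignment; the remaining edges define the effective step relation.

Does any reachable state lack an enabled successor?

Reach set: {0,1,2,3,4,5}
  0: c→2  tau→2  [2 out]
  1: d→3  [1 out]
  2: c→1  tau→3  tau→5  [3 out]
  3: ∅  [no exit]
  4: c→2  [1 out]
  5: b→4  c→3  [2 out]
Path to 3: tau·tau

Answer: DEADLOCK at state 3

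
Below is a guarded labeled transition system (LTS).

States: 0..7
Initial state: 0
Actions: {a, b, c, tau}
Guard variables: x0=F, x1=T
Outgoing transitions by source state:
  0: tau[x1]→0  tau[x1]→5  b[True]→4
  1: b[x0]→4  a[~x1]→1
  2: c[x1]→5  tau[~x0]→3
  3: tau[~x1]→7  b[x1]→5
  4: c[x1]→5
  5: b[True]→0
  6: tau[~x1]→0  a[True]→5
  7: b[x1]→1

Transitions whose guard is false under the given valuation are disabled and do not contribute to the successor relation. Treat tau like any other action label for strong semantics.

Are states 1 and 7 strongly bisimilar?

Compute ~ classes (split until stable):
  P[0] = {{0,1,2,3,4,5,6,7}}
  P[1] = {{0},{1},{2},{3,5,7},{4},{6}}
  P[2] = {{0},{1},{2},{3},{4},{5},{6},{7}}
stable after 3 split(s): 8 block(s)
[1]={1}  [7]={7}

Answer: NOT BISIMILAR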